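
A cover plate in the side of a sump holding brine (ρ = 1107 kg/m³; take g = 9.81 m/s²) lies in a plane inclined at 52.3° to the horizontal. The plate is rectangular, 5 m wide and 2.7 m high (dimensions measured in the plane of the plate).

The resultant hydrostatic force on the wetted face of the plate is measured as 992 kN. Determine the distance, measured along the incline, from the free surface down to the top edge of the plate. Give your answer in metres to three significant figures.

y_top ≈ 7.20 m

γ = ρg = 1107 × 9.81 / 1000 = 10.85967 kN/m³.
A = 5 × 2.7 = 13.5 m².
From F = γ·h_c·A, the centroid depth is h_c = 992/(10.85967 × 13.5) = 6.76646 m.
Let θ = 52.3° be the plate's angle to the horizontal; measure y along the incline from where the plane meets the free surface. Vertical depth h = y·sinθ with sinθ = 0.791224.
Along the incline, y_c = h_c/sinθ = 6.76646/0.791224 = 8.55189 m.
The centroid lies 2.7/2 = 1.35 m below the top edge, so the top edge sits at y_top = 8.55189 − 1.35 = 7.20189 m along the incline.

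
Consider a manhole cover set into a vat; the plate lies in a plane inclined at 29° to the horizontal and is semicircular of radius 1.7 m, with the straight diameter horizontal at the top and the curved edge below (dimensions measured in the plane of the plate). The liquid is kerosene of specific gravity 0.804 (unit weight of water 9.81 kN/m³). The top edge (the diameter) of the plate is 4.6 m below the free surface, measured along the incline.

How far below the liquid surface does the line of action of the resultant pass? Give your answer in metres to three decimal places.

γ = 0.804 × 9.81 = 7.88724 kN/m³.
Let θ = 29° be the plate's angle to the horizontal; measure y along the incline from where the plane meets the free surface. Vertical depth h = y·sinθ with sinθ = 0.484810.
The centroid of a semicircle lies 4r/(3π) = 0.721502 m from the diameter, here below the top edge, so y_c = 4.6 + 0.721502 = 5.3215 m and h_c = 5.3215 × 0.484810 = 2.57992 m.
A = πr²/2 = π × 1.7²/2 = 4.5396 m².
Resultant F = γ·h_c·A = 7.88724 × 2.57992 × 4.5396 = 92.3738 kN.
I_c = (π/8 − 8/(9π))·r⁴ = 0.109757 × 1.7⁴ = 0.916701 m⁴.
Centre of pressure: y_p = y_c + I_c/(y_c·A) = 5.3215 + 0.916701/(5.3215 × 4.5396) = 5.3215 + 0.0379469 = 5.35945 m along the plane.
Vertically, h_p = y_p·sinθ = 5.35945 × 0.484810 = 2.59831 m.

h_p = 2.598 m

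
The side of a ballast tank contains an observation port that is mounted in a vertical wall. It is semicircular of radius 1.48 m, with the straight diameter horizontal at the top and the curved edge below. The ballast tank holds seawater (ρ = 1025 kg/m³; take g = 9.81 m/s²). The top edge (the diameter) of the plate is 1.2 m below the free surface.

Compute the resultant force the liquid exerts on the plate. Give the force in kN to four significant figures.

F ≈ 63.25 kN

γ = ρg = 1025 × 9.81 / 1000 = 10.05525 kN/m³.
The centroid of a semicircle lies 4r/(3π) = 0.628132 m from the diameter, here below the top edge, so the centroid depth is h_c = 1.2 + 0.628132 = 1.82813 m.
A = πr²/2 = π × 1.48²/2 = 3.44067 m².
Resultant F = γ·h_c·A = 10.05525 × 1.82813 × 3.44067 = 63.2474 kN.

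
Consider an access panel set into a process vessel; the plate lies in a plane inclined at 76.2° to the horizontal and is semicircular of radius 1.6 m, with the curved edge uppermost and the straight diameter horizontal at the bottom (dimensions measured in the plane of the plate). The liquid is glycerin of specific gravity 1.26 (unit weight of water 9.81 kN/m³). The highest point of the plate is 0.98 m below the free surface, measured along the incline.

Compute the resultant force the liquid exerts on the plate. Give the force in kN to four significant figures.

γ = 1.26 × 9.81 = 12.3606 kN/m³.
Let θ = 76.2° be the plate's angle to the horizontal; measure y along the incline from where the plane meets the free surface. Vertical depth h = y·sinθ with sinθ = 0.971134.
The centroid lies 4r/(3π) = 0.679061 m above the diameter, so r − 4r/(3π) = 1.6 − 0.679061 = 0.920939 m below the topmost point, so y_c = 0.98 + 0.920939 = 1.90094 m and h_c = 1.90094 × 0.971134 = 1.84607 m.
A = πr²/2 = π × 1.6²/2 = 4.02124 m².
Resultant F = γ·h_c·A = 12.3606 × 1.84607 × 4.02124 = 91.7588 kN.

F ≈ 91.76 kN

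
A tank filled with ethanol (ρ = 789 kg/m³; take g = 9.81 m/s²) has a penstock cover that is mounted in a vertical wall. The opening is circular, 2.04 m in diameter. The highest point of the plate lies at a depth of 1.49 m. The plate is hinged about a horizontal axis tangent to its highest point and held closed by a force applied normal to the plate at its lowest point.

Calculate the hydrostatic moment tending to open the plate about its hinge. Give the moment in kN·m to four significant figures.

γ = ρg = 789 × 9.81 / 1000 = 7.74009 kN/m³.
The centroid is at the centre, 1.02 m below the top of the plate, so the centroid depth is h_c = 1.49 + 1.02 = 2.51 m.
A = π(1.02)² = 3.26851 m².
Resultant F = γ·h_c·A = 7.74009 × 2.51 × 3.26851 = 63.4994 kN.
I_c = πr⁴/4 = π × 1.02⁴/4 = 0.85014 m⁴.
Centre of pressure: y_p = y_c + I_c/(y_c·A) = 2.51 + 0.85014/(2.51 × 3.26851) = 2.51 + 0.103626 = 2.61363 m along the plane.
The resultant acts 1.02 + 0.103626 = 1.12363 m (along the plate) below the hinge at the top edge, so the moment about the hinge is M = F × 1.12363 = 63.4994 × 1.12363 = 71.3498 kN·m.

M ≈ 71.35 kN·m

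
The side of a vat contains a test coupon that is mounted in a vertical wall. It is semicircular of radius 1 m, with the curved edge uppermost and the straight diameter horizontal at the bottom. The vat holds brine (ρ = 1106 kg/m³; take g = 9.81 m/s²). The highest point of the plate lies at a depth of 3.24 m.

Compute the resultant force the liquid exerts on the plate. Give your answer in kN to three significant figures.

γ = ρg = 1106 × 9.81 / 1000 = 10.84986 kN/m³.
The centroid lies 4r/(3π) = 0.424413 m above the diameter, so r − 4r/(3π) = 1 − 0.424413 = 0.575587 m below the topmost point, so the centroid depth is h_c = 3.24 + 0.575587 = 3.81559 m.
A = πr²/2 = π × 1²/2 = 1.5708 m².
Resultant F = γ·h_c·A = 10.84986 × 3.81559 × 1.5708 = 65.0289 kN.

F ≈ 65.0 kN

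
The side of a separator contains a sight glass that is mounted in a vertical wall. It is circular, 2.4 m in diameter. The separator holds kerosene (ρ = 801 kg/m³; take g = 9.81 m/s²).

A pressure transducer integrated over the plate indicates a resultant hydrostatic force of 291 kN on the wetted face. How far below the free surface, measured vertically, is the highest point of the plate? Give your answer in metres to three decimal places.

γ = ρg = 801 × 9.81 / 1000 = 7.85781 kN/m³.
A = π(1.2)² = 4.52389 m².
From F = γ·h_c·A, the centroid depth is h_c = 291/(7.85781 × 4.52389) = 8.18614 m.
The centroid is at the centre, 1.2 m below the top of the plate, so the highest point sits at h_top = 8.18614 − 1.2 = 6.98614 m below the surface.

d_top ≈ 6.986 m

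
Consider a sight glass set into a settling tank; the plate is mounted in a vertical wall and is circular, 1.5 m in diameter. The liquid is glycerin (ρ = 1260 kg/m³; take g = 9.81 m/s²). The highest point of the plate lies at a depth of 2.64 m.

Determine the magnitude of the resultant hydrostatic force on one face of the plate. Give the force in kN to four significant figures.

F ≈ 74.05 kN

γ = ρg = 1260 × 9.81 / 1000 = 12.3606 kN/m³.
The centroid is at the centre, 0.75 m below the top of the plate, so the centroid depth is h_c = 2.64 + 0.75 = 3.39 m.
A = π(0.75)² = 1.76715 m².
Resultant F = γ·h_c·A = 12.3606 × 3.39 × 1.76715 = 74.0479 kN.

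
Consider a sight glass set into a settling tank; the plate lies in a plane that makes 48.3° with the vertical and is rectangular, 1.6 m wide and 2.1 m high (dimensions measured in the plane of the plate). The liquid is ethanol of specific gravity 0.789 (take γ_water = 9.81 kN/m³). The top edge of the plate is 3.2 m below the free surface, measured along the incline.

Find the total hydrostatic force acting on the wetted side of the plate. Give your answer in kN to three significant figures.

γ = 0.789 × 9.81 = 7.74009 kN/m³.
The plate makes 48.3° with the vertical, i.e. θ = 90° − 48.3° = 41.7° to the horizontal. Measuring y along the incline from the free-surface line, vertical depth h = y·sinθ with sinθ = 0.665230.
The centroid lies 2.1/2 = 1.05 m below the top edge, so y_c = 3.2 + 1.05 = 4.25 m and h_c = 4.25 × 0.665230 = 2.82723 m.
A = 1.6 × 2.1 = 3.36 m².
Resultant F = γ·h_c·A = 7.74009 × 2.82723 × 3.36 = 73.5269 kN.

F ≈ 73.5 kN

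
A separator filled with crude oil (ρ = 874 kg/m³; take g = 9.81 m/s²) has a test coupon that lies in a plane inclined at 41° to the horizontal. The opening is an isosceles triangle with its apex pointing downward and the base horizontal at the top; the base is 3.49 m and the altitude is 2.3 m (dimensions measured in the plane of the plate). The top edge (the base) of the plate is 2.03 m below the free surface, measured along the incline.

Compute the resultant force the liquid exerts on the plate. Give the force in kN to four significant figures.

F ≈ 63.14 kN

γ = ρg = 874 × 9.81 / 1000 = 8.57394 kN/m³.
Let θ = 41° be the plate's angle to the horizontal; measure y along the incline from where the plane meets the free surface. Vertical depth h = y·sinθ with sinθ = 0.656059.
With the apex down, the centroid sits h/3 = 2.3/3 = 0.766667 m below the base (the top edge), so y_c = 2.03 + 0.766667 = 2.79667 m and h_c = 2.79667 × 0.656059 = 1.83478 m.
A = ½ × 3.49 × 2.3 = 4.0135 m².
Resultant F = γ·h_c·A = 8.57394 × 1.83478 × 4.0135 = 63.1375 kN.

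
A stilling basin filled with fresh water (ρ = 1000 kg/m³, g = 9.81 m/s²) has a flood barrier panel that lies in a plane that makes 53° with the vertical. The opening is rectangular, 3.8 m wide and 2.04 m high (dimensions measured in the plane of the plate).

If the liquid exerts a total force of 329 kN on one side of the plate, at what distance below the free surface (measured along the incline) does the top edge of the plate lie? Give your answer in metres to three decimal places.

y_top ≈ 6.169 m

γ = ρg = 1000 × 9.81 = 9810 N/m³ = 9.81 kN/m³.
A = 3.8 × 2.04 = 7.752 m².
From F = γ·h_c·A, the centroid depth is h_c = 329/(9.81 × 7.752) = 4.32627 m.
The plate makes 53° with the vertical, i.e. θ = 90° − 53° = 37° to the horizontal. Measuring y along the incline from the free-surface line, vertical depth h = y·sinθ with sinθ = 0.601815.
Along the incline, y_c = h_c/sinθ = 4.32627/0.601815 = 7.1887 m.
The centroid lies 2.04/2 = 1.02 m below the top edge, so the top edge sits at y_top = 7.1887 − 1.02 = 6.1687 m along the incline.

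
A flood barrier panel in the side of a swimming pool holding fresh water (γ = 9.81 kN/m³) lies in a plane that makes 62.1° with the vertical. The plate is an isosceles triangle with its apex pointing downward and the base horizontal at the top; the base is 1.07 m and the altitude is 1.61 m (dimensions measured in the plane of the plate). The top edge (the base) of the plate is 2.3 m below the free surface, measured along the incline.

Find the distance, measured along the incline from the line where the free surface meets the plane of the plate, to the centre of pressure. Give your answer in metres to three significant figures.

γ = 9.81 kN/m³.
The plate makes 62.1° with the vertical, i.e. θ = 90° − 62.1° = 27.9° to the horizontal. Measuring y along the incline from the free-surface line, vertical depth h = y·sinθ with sinθ = 0.467930.
With the apex down, the centroid sits h/3 = 1.61/3 = 0.536667 m below the base (the top edge), so y_c = 2.3 + 0.536667 = 2.83667 m and h_c = 2.83667 × 0.467930 = 1.32736 m.
A = ½ × 1.07 × 1.61 = 0.86135 m².
Resultant F = γ·h_c·A = 9.81 × 1.32736 × 0.86135 = 11.216 kN.
I_c = b·h³/36 = 1.07 × 1.61³/36 = 0.124039 m⁴.
Centre of pressure: y_p = y_c + I_c/(y_c·A) = 2.83667 + 0.124039/(2.83667 × 0.86135) = 2.83667 + 0.0507656 = 2.88744 m along the plane.

y_p = 2.89 m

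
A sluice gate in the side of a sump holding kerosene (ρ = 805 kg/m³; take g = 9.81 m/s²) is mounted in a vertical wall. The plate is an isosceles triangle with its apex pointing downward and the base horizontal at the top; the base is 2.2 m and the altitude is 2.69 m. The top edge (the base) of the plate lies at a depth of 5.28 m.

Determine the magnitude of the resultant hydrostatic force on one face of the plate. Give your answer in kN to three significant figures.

γ = ρg = 805 × 9.81 / 1000 = 7.89705 kN/m³.
With the apex down, the centroid sits h/3 = 2.69/3 = 0.896667 m below the base (the top edge), so the centroid depth is h_c = 5.28 + 0.896667 = 6.17667 m.
A = ½ × 2.2 × 2.69 = 2.959 m².
Resultant F = γ·h_c·A = 7.89705 × 6.17667 × 2.959 = 144.333 kN.

F ≈ 144 kN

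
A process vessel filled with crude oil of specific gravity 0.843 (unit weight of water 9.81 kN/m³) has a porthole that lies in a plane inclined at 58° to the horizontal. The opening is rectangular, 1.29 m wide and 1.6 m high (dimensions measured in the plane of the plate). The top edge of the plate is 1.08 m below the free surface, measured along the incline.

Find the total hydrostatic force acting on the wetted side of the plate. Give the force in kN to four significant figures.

F ≈ 27.21 kN

γ = 0.843 × 9.81 = 8.26983 kN/m³.
Let θ = 58° be the plate's angle to the horizontal; measure y along the incline from where the plane meets the free surface. Vertical depth h = y·sinθ with sinθ = 0.848048.
The centroid lies 1.6/2 = 0.8 m below the top edge, so y_c = 1.08 + 0.8 = 1.88 m and h_c = 1.88 × 0.848048 = 1.59433 m.
A = 1.29 × 1.6 = 2.064 m².
Resultant F = γ·h_c·A = 8.26983 × 1.59433 × 2.064 = 27.2135 kN.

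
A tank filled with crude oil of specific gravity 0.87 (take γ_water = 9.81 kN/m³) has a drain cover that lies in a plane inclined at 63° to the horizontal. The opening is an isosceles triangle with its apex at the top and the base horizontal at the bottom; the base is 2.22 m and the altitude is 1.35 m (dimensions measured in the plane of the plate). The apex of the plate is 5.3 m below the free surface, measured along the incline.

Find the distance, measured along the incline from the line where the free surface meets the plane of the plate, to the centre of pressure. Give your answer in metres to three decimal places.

y_p = 6.216 m

γ = 0.87 × 9.81 = 8.5347 kN/m³.
Let θ = 63° be the plate's angle to the horizontal; measure y along the incline from where the plane meets the free surface. Vertical depth h = y·sinθ with sinθ = 0.891007.
With the apex up, the centroid sits 2h/3 = 2 × 1.35/3 = 0.9 m below the apex, so y_c = 5.3 + 0.9 = 6.2 m and h_c = 6.2 × 0.891007 = 5.52424 m.
A = ½ × 2.22 × 1.35 = 1.4985 m².
Resultant F = γ·h_c·A = 8.5347 × 5.52424 × 1.4985 = 70.6509 kN.
I_c = b·h³/36 = 2.22 × 1.35³/36 = 0.151723 m⁴.
Centre of pressure: y_p = y_c + I_c/(y_c·A) = 6.2 + 0.151723/(6.2 × 1.4985) = 6.2 + 0.0163306 = 6.21633 m along the plane.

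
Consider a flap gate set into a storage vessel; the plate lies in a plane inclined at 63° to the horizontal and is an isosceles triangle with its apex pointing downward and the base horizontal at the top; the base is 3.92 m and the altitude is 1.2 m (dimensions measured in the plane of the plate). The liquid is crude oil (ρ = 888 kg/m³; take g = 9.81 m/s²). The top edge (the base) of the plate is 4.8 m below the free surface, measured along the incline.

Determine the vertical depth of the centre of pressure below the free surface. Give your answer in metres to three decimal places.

h_p = 4.647 m

γ = ρg = 888 × 9.81 / 1000 = 8.71128 kN/m³.
Let θ = 63° be the plate's angle to the horizontal; measure y along the incline from where the plane meets the free surface. Vertical depth h = y·sinθ with sinθ = 0.891007.
With the apex down, the centroid sits h/3 = 1.2/3 = 0.4 m below the base (the top edge), so y_c = 4.8 + 0.4 = 5.2 m and h_c = 5.2 × 0.891007 = 4.63324 m.
A = ½ × 3.92 × 1.2 = 2.352 m².
Resultant F = γ·h_c·A = 8.71128 × 4.63324 × 2.352 = 94.9301 kN.
I_c = b·h³/36 = 3.92 × 1.2³/36 = 0.18816 m⁴.
Centre of pressure: y_p = y_c + I_c/(y_c·A) = 5.2 + 0.18816/(5.2 × 2.352) = 5.2 + 0.0153846 = 5.21538 m along the plane.
Vertically, h_p = y_p·sinθ = 5.21538 × 0.891007 = 4.64694 m.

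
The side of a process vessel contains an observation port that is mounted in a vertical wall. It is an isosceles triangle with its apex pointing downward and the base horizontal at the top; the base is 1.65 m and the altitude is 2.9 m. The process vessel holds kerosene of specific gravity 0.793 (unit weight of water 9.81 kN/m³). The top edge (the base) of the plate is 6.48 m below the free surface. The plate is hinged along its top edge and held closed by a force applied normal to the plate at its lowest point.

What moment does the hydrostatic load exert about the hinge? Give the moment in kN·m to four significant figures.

γ = 0.793 × 9.81 = 7.77933 kN/m³.
With the apex down, the centroid sits h/3 = 2.9/3 = 0.966667 m below the base (the top edge), so the centroid depth is h_c = 6.48 + 0.966667 = 7.44667 m.
A = ½ × 1.65 × 2.9 = 2.3925 m².
Resultant F = γ·h_c·A = 7.77933 × 7.44667 × 2.3925 = 138.598 kN.
I_c = b·h³/36 = 1.65 × 2.9³/36 = 1.11783 m⁴.
Centre of pressure: y_p = y_c + I_c/(y_c·A) = 7.44667 + 1.11783/(7.44667 × 2.3925) = 7.44667 + 0.0627425 = 7.50941 m along the plane.
The resultant acts 0.966667 + 0.0627425 = 1.02941 m (along the plate) below the hinge at the top edge, so the moment about the hinge is M = F × 1.02941 = 138.598 × 1.02941 = 142.674 kN·m.

M ≈ 142.7 kN·m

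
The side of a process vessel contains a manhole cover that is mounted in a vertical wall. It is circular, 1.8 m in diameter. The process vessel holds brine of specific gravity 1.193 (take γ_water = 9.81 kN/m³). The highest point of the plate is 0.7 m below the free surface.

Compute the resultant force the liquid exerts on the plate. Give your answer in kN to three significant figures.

F ≈ 47.7 kN

γ = 1.193 × 9.81 = 11.70333 kN/m³.
The centroid is at the centre, 0.9 m below the top of the plate, so the centroid depth is h_c = 0.7 + 0.9 = 1.6 m.
A = π(0.9)² = 2.54469 m².
Resultant F = γ·h_c·A = 11.70333 × 1.6 × 2.54469 = 47.6502 kN.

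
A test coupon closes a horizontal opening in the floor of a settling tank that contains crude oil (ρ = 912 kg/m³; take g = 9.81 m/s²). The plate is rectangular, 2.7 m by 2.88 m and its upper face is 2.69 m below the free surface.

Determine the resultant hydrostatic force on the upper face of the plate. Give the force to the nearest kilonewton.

F ≈ 187 kN

γ = ρg = 912 × 9.81 / 1000 = 8.94672 kN/m³.
The plate is horizontal, so pressure is uniform at p = γ·h = 8.94672 × 2.69 = 24.0667 kN/m².
A = 2.7 × 2.88 = 7.776 m².
F = p·A = 24.0667 × 7.776 = 187.143 kN.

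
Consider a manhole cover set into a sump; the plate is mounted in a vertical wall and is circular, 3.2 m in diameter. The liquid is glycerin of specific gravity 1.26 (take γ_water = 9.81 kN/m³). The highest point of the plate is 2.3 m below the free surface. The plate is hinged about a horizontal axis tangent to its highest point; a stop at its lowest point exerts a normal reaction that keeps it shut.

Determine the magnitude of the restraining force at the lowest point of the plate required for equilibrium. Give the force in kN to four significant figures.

γ = 1.26 × 9.81 = 12.3606 kN/m³.
The centroid is at the centre, 1.6 m below the top of the plate, so the centroid depth is h_c = 2.3 + 1.6 = 3.9 m.
A = π(1.6)² = 8.04248 m².
Resultant F = γ·h_c·A = 12.3606 × 3.9 × 8.04248 = 387.699 kN.
I_c = πr⁴/4 = π × 1.6⁴/4 = 5.14719 m⁴.
Centre of pressure: y_p = y_c + I_c/(y_c·A) = 3.9 + 5.14719/(3.9 × 8.04248) = 3.9 + 0.164103 = 4.0641 m along the plane.
The resultant acts 1.6 + 0.164103 = 1.7641 m (along the plate) below the hinge at the top edge, so the moment about the hinge is M = F × 1.7641 = 387.699 × 1.7641 = 683.94 kN·m.
A normal force at the bottom, 3.2 m from the hinge, must supply this moment: P = 683.94/3.2 = 213.731 kN.

P ≈ 213.7 kN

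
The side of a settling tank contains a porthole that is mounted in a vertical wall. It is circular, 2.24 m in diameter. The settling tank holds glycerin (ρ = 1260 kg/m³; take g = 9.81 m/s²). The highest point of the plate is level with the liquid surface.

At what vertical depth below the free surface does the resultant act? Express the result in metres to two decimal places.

h_p = 1.40 m

γ = ρg = 1260 × 9.81 / 1000 = 12.3606 kN/m³.
The centroid is at the centre, 1.12 m below the top of the plate, so the centroid depth is h_c = 1.12 m.
A = π(1.12)² = 3.94081 m².
Resultant F = γ·h_c·A = 12.3606 × 1.12 × 3.94081 = 54.5561 kN.
I_c = πr⁴/4 = π × 1.12⁴/4 = 1.23584 m⁴.
Centre of pressure: y_p = y_c + I_c/(y_c·A) = 1.12 + 1.23584/(1.12 × 3.94081) = 1.12 + 0.28 = 1.4 m along the plane.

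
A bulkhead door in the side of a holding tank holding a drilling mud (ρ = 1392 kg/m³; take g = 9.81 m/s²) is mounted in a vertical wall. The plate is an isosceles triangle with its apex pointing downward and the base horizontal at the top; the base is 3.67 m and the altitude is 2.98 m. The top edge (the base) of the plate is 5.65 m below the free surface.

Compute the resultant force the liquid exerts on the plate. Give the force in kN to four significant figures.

F ≈ 496.1 kN

γ = ρg = 1392 × 9.81 / 1000 = 13.65552 kN/m³.
With the apex down, the centroid sits h/3 = 2.98/3 = 0.993333 m below the base (the top edge), so the centroid depth is h_c = 5.65 + 0.993333 = 6.64333 m.
A = ½ × 3.67 × 2.98 = 5.4683 m².
Resultant F = γ·h_c·A = 13.65552 × 6.64333 × 5.4683 = 496.074 kN.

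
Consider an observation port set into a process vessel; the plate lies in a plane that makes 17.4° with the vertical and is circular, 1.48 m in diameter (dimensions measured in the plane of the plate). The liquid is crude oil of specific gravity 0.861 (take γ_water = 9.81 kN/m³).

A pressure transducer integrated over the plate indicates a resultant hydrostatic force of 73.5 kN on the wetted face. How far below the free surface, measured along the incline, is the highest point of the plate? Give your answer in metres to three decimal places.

γ = 0.861 × 9.81 = 8.44641 kN/m³.
A = π(0.74)² = 1.72034 m².
From F = γ·h_c·A, the centroid depth is h_c = 73.5/(8.44641 × 1.72034) = 5.05826 m.
The plate makes 17.4° with the vertical, i.e. θ = 90° − 17.4° = 72.6° to the horizontal. Measuring y along the incline from the free-surface line, vertical depth h = y·sinθ with sinθ = 0.954240.
Along the incline, y_c = h_c/sinθ = 5.05826/0.954240 = 5.30083 m.
The centroid is at the centre, 0.74 m below the top of the plate, so the highest point sits at y_top = 5.30083 − 0.74 = 4.56083 m along the incline.

y_top ≈ 4.561 m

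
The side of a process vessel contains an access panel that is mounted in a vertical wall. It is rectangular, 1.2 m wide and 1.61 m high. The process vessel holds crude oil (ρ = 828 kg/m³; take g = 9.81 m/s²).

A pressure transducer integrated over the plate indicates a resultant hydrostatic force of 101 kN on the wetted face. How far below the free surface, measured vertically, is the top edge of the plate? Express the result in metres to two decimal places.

γ = ρg = 828 × 9.81 / 1000 = 8.12268 kN/m³.
A = 1.2 × 1.61 = 1.932 m².
From F = γ·h_c·A, the centroid depth is h_c = 101/(8.12268 × 1.932) = 6.43598 m.
The centroid lies 1.61/2 = 0.805 m below the top edge, so the top edge sits at h_top = 6.43598 − 0.805 = 5.63098 m below the surface.

d_top ≈ 5.63 m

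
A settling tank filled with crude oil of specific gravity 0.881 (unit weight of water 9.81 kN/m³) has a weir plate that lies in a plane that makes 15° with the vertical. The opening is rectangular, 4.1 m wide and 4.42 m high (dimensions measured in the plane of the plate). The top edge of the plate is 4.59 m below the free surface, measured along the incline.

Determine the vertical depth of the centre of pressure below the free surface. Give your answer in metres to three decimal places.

h_p = 6.800 m

γ = 0.881 × 9.81 = 8.64261 kN/m³.
The plate makes 15° with the vertical, i.e. θ = 90° − 15° = 75° to the horizontal. Measuring y along the incline from the free-surface line, vertical depth h = y·sinθ with sinθ = 0.965926.
The centroid lies 4.42/2 = 2.21 m below the top edge, so y_c = 4.59 + 2.21 = 6.8 m and h_c = 6.8 × 0.965926 = 6.5683 m.
A = 4.1 × 4.42 = 18.122 m².
Resultant F = γ·h_c·A = 8.64261 × 6.5683 × 18.122 = 1028.74 kN.
I_c = b·h³/12 = 4.1 × 4.42³/12 = 29.5032 m⁴.
Centre of pressure: y_p = y_c + I_c/(y_c·A) = 6.8 + 29.5032/(6.8 × 18.122) = 6.8 + 0.239417 = 7.03942 m along the plane.
Vertically, h_p = y_p·sinθ = 7.03942 × 0.965926 = 6.79956 m.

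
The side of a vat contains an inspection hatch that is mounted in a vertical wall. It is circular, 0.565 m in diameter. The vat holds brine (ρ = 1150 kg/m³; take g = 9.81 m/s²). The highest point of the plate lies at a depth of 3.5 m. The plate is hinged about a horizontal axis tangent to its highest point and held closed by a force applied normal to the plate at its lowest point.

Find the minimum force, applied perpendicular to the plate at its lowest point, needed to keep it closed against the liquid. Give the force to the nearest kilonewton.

γ = ρg = 1150 × 9.81 / 1000 = 11.2815 kN/m³.
The centroid is at the centre, 0.2825 m below the top of the plate, so the centroid depth is h_c = 3.5 + 0.2825 = 3.7825 m.
A = π(0.2825)² = 0.250719 m².
Resultant F = γ·h_c·A = 11.2815 × 3.7825 × 0.250719 = 10.6987 kN.
I_c = πr⁴/4 = π × 0.2825⁴/4 = 0.00500223 m⁴.
Centre of pressure: y_p = y_c + I_c/(y_c·A) = 3.7825 + 0.00500223/(3.7825 × 0.250719) = 3.7825 + 0.0052747 = 3.78777 m along the plane.
The resultant acts 0.2825 + 0.0052747 = 0.287775 m (along the plate) below the hinge at the top edge, so the moment about the hinge is M = F × 0.287775 = 10.6987 × 0.287775 = 3.07882 kN·m.
A normal force at the bottom, 0.565 m from the hinge, must supply this moment: P = 3.07882/0.565 = 5.44924 kN.

P ≈ 5 kN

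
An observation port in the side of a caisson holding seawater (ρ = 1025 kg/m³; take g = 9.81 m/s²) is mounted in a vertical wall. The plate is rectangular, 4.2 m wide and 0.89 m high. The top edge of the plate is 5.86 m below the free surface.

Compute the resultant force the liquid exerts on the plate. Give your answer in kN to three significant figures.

F ≈ 237 kN

γ = ρg = 1025 × 9.81 / 1000 = 10.05525 kN/m³.
The centroid lies 0.89/2 = 0.445 m below the top edge, so the centroid depth is h_c = 5.86 + 0.445 = 6.305 m.
A = 4.2 × 0.89 = 3.738 m².
Resultant F = γ·h_c·A = 10.05525 × 6.305 × 3.738 = 236.983 kN.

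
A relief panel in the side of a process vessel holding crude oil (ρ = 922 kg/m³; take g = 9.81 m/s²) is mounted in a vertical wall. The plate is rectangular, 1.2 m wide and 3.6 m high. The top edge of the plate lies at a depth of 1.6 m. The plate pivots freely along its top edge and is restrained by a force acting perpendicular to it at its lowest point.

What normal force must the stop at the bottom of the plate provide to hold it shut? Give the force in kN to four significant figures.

P ≈ 78.15 kN

γ = ρg = 922 × 9.81 / 1000 = 9.04482 kN/m³.
The centroid lies 3.6/2 = 1.8 m below the top edge, so the centroid depth is h_c = 1.6 + 1.8 = 3.4 m.
A = 1.2 × 3.6 = 4.32 m².
Resultant F = γ·h_c·A = 9.04482 × 3.4 × 4.32 = 132.85 kN.
I_c = b·h³/12 = 1.2 × 3.6³/12 = 4.6656 m⁴.
Centre of pressure: y_p = y_c + I_c/(y_c·A) = 3.4 + 4.6656/(3.4 × 4.32) = 3.4 + 0.317647 = 3.71765 m along the plane.
The resultant acts 1.8 + 0.317647 = 2.11765 m (along the plate) below the hinge at the top edge, so the moment about the hinge is M = F × 2.11765 = 132.85 × 2.11765 = 281.33 kN·m.
A normal force at the bottom, 3.6 m from the hinge, must supply this moment: P = 281.33/3.6 = 78.1472 kN.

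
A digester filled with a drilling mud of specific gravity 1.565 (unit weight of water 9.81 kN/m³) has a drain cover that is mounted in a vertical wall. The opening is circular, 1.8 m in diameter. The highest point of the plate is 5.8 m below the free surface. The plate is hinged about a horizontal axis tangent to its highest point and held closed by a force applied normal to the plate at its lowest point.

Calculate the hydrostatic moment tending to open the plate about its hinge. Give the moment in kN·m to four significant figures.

γ = 1.565 × 9.81 = 15.35265 kN/m³.
The centroid is at the centre, 0.9 m below the top of the plate, so the centroid depth is h_c = 5.8 + 0.9 = 6.7 m.
A = π(0.9)² = 2.54469 m².
Resultant F = γ·h_c·A = 15.35265 × 6.7 × 2.54469 = 261.754 kN.
I_c = πr⁴/4 = π × 0.9⁴/4 = 0.5153 m⁴.
Centre of pressure: y_p = y_c + I_c/(y_c·A) = 6.7 + 0.5153/(6.7 × 2.54469) = 6.7 + 0.0302239 = 6.73022 m along the plane.
The resultant acts 0.9 + 0.0302239 = 0.930224 m (along the plate) below the hinge at the top edge, so the moment about the hinge is M = F × 0.930224 = 261.754 × 0.930224 = 243.49 kN·m.

M ≈ 243.5 kN·m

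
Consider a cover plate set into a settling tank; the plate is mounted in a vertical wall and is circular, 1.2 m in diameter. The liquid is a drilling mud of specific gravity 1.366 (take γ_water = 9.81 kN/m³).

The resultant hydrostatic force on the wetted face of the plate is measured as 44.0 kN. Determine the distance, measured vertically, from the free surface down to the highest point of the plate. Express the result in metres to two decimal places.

γ = 1.366 × 9.81 = 13.40046 kN/m³.
A = π(0.6)² = 1.13097 m².
From F = γ·h_c·A, the centroid depth is h_c = 44.0/(13.40046 × 1.13097) = 2.90323 m.
The centroid is at the centre, 0.6 m below the top of the plate, so the highest point sits at h_top = 2.90323 − 0.6 = 2.30323 m below the surface.

d_top ≈ 2.30 m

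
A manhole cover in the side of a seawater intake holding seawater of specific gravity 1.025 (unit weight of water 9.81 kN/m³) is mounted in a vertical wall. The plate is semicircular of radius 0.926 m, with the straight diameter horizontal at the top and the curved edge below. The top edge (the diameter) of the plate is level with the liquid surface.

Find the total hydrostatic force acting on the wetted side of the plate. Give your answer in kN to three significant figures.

γ = 1.025 × 9.81 = 10.05525 kN/m³.
The centroid of a semicircle lies 4r/(3π) = 0.393007 m from the diameter, here below the top edge, so the centroid depth is h_c = 0.393007 m.
A = πr²/2 = π × 0.926²/2 = 1.34692 m².
Resultant F = γ·h_c·A = 10.05525 × 0.393007 × 1.34692 = 5.32274 kN.

F ≈ 5.32 kN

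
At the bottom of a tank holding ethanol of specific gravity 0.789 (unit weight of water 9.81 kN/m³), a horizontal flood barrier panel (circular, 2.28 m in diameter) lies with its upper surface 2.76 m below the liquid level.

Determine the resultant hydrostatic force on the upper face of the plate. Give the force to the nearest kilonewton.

γ = 0.789 × 9.81 = 7.74009 kN/m³.
The plate is horizontal, so pressure is uniform at p = γ·h = 7.74009 × 2.76 = 21.3626 kN/m².
A = π(1.14)² = 4.08281 m².
F = p·A = 21.3626 × 4.08281 = 87.2194 kN.

F ≈ 87 kN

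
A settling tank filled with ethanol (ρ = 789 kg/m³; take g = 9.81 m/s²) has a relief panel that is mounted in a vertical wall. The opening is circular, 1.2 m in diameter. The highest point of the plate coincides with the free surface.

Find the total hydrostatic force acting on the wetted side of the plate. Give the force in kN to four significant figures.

F ≈ 5.252 kN

γ = ρg = 789 × 9.81 / 1000 = 7.74009 kN/m³.
The centroid is at the centre, 0.6 m below the top of the plate, so the centroid depth is h_c = 0.6 m.
A = π(0.6)² = 1.13097 m².
Resultant F = γ·h_c·A = 7.74009 × 0.6 × 1.13097 = 5.25229 kN.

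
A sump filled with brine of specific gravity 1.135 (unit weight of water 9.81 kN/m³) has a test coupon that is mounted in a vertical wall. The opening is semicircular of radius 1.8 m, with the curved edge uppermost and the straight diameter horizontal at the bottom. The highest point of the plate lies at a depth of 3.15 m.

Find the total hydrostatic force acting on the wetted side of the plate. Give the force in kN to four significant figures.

γ = 1.135 × 9.81 = 11.13435 kN/m³.
The centroid lies 4r/(3π) = 0.763944 m above the diameter, so r − 4r/(3π) = 1.8 − 0.763944 = 1.03606 m below the topmost point, so the centroid depth is h_c = 3.15 + 1.03606 = 4.18606 m.
A = πr²/2 = π × 1.8²/2 = 5.08938 m².
Resultant F = γ·h_c·A = 11.13435 × 4.18606 × 5.08938 = 237.211 kN.

F ≈ 237.2 kN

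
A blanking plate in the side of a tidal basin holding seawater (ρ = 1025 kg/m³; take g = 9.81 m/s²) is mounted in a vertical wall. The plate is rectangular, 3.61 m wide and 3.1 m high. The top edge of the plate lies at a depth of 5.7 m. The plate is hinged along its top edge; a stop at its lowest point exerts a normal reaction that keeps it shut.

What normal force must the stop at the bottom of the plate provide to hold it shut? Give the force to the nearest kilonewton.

P ≈ 437 kN

γ = ρg = 1025 × 9.81 / 1000 = 10.05525 kN/m³.
The centroid lies 3.1/2 = 1.55 m below the top edge, so the centroid depth is h_c = 5.7 + 1.55 = 7.25 m.
A = 3.61 × 3.1 = 11.191 m².
Resultant F = γ·h_c·A = 10.05525 × 7.25 × 11.191 = 815.83 kN.
I_c = b·h³/12 = 3.61 × 3.1³/12 = 8.96213 m⁴.
Centre of pressure: y_p = y_c + I_c/(y_c·A) = 7.25 + 8.96213/(7.25 × 11.191) = 7.25 + 0.11046 = 7.36046 m along the plane.
The resultant acts 1.55 + 0.11046 = 1.66046 m (along the plate) below the hinge at the top edge, so the moment about the hinge is M = F × 1.66046 = 815.83 × 1.66046 = 1354.65 kN·m.
A normal force at the bottom, 3.1 m from the hinge, must supply this moment: P = 1354.65/3.1 = 436.984 kN.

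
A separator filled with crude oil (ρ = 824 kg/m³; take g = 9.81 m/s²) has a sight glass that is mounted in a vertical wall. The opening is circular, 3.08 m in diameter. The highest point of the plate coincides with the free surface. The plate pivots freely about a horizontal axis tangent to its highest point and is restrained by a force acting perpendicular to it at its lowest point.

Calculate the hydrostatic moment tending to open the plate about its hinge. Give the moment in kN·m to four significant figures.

M ≈ 178.5 kN·m

γ = ρg = 824 × 9.81 / 1000 = 8.08344 kN/m³.
The centroid is at the centre, 1.54 m below the top of the plate, so the centroid depth is h_c = 1.54 m.
A = π(1.54)² = 7.4506 m².
Resultant F = γ·h_c·A = 8.08344 × 1.54 × 7.4506 = 92.7488 kN.
I_c = πr⁴/4 = π × 1.54⁴/4 = 4.41746 m⁴.
Centre of pressure: y_p = y_c + I_c/(y_c·A) = 1.54 + 4.41746/(1.54 × 7.4506) = 1.54 + 0.385 = 1.925 m along the plane.
The resultant acts 1.54 + 0.385 = 1.925 m (along the plate) below the hinge at the top edge, so the moment about the hinge is M = F × 1.925 = 92.7488 × 1.925 = 178.541 kN·m.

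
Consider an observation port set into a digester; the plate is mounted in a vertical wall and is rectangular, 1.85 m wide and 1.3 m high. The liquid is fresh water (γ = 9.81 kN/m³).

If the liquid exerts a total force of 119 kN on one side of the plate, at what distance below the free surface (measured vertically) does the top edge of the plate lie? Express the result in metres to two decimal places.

d_top ≈ 4.39 m

γ = 9.81 kN/m³.
A = 1.85 × 1.3 = 2.405 m².
From F = γ·h_c·A, the centroid depth is h_c = 119/(9.81 × 2.405) = 5.04386 m.
The centroid lies 1.3/2 = 0.65 m below the top edge, so the top edge sits at h_top = 5.04386 − 0.65 = 4.39386 m below the surface.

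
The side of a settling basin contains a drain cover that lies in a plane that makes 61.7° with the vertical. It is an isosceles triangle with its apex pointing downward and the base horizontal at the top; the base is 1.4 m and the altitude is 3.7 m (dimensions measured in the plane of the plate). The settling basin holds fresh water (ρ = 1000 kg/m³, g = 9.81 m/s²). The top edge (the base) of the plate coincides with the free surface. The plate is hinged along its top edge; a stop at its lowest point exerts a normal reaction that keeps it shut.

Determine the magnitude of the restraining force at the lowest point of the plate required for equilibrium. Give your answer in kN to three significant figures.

γ = ρg = 1000 × 9.81 = 9810 N/m³ = 9.81 kN/m³.
The plate makes 61.7° with the vertical, i.e. θ = 90° − 61.7° = 28.3° to the horizontal. Measuring y along the incline from the free-surface line, vertical depth h = y·sinθ with sinθ = 0.474088.
With the apex down, the centroid sits h/3 = 3.7/3 = 1.23333 m below the base (the top edge), so y_c = 1.23333 m and h_c = 1.23333 × 0.474088 = 0.584707 m.
A = ½ × 1.4 × 3.7 = 2.59 m².
Resultant F = γ·h_c·A = 9.81 × 0.584707 × 2.59 = 14.8562 kN.
I_c = b·h³/36 = 1.4 × 3.7³/36 = 1.96984 m⁴.
Centre of pressure: y_p = y_c + I_c/(y_c·A) = 1.23333 + 1.96984/(1.23333 × 2.59) = 1.23333 + 0.616669 = 1.85 m along the plane.
The resultant acts 1.23333 + 0.616669 = 1.85 m (along the plate) below the hinge at the top edge, so the moment about the hinge is M = F × 1.85 = 14.8562 × 1.85 = 27.484 kN·m.
A normal force at the bottom, 3.7 m from the hinge, must supply this moment: P = 27.484/3.7 = 7.42811 kN.

P ≈ 7.43 kN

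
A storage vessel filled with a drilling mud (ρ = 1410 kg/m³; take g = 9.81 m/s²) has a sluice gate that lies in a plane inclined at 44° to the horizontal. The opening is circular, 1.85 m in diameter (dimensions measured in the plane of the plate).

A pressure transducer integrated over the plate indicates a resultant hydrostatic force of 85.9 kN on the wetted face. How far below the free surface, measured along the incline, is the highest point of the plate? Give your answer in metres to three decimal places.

γ = ρg = 1410 × 9.81 / 1000 = 13.8321 kN/m³.
A = π(0.925)² = 2.68803 m².
From F = γ·h_c·A, the centroid depth is h_c = 85.9/(13.8321 × 2.68803) = 2.31031 m.
Let θ = 44° be the plate's angle to the horizontal; measure y along the incline from where the plane meets the free surface. Vertical depth h = y·sinθ with sinθ = 0.694658.
Along the incline, y_c = h_c/sinθ = 2.31031/0.694658 = 3.32582 m.
The centroid is at the centre, 0.925 m below the top of the plate, so the highest point sits at y_top = 3.32582 − 0.925 = 2.40082 m along the incline.

y_top ≈ 2.401 m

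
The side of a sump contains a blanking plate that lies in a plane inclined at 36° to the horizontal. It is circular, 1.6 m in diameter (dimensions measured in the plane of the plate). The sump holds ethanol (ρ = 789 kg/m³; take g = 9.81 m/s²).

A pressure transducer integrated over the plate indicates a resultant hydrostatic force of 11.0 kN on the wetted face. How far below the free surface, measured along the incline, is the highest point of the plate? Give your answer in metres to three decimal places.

γ = ρg = 789 × 9.81 / 1000 = 7.74009 kN/m³.
A = π(0.8)² = 2.01062 m².
From F = γ·h_c·A, the centroid depth is h_c = 11.0/(7.74009 × 2.01062) = 0.706833 m.
Let θ = 36° be the plate's angle to the horizontal; measure y along the incline from where the plane meets the free surface. Vertical depth h = y·sinθ with sinθ = 0.587785.
Along the incline, y_c = h_c/sinθ = 0.706833/0.587785 = 1.20254 m.
The centroid is at the centre, 0.8 m below the top of the plate, so the highest point sits at y_top = 1.20254 − 0.8 = 0.40254 m along the incline.

y_top ≈ 0.403 m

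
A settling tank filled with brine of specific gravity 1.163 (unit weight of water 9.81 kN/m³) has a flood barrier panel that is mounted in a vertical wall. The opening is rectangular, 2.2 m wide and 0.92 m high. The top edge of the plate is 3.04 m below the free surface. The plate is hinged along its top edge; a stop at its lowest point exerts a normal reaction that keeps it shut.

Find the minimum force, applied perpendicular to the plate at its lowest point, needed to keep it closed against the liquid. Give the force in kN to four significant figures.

P ≈ 42.18 kN

γ = 1.163 × 9.81 = 11.40903 kN/m³.
The centroid lies 0.92/2 = 0.46 m below the top edge, so the centroid depth is h_c = 3.04 + 0.46 = 3.5 m.
A = 2.2 × 0.92 = 2.024 m².
Resultant F = γ·h_c·A = 11.40903 × 3.5 × 2.024 = 80.8216 kN.
I_c = b·h³/12 = 2.2 × 0.92³/12 = 0.142759 m⁴.
Centre of pressure: y_p = y_c + I_c/(y_c·A) = 3.5 + 0.142759/(3.5 × 2.024) = 3.5 + 0.0201523 = 3.52015 m along the plane.
The resultant acts 0.46 + 0.0201523 = 0.480152 m (along the plate) below the hinge at the top edge, so the moment about the hinge is M = F × 0.480152 = 80.8216 × 0.480152 = 38.8067 kN·m.
A normal force at the bottom, 0.92 m from the hinge, must supply this moment: P = 38.8067/0.92 = 42.1812 kN.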